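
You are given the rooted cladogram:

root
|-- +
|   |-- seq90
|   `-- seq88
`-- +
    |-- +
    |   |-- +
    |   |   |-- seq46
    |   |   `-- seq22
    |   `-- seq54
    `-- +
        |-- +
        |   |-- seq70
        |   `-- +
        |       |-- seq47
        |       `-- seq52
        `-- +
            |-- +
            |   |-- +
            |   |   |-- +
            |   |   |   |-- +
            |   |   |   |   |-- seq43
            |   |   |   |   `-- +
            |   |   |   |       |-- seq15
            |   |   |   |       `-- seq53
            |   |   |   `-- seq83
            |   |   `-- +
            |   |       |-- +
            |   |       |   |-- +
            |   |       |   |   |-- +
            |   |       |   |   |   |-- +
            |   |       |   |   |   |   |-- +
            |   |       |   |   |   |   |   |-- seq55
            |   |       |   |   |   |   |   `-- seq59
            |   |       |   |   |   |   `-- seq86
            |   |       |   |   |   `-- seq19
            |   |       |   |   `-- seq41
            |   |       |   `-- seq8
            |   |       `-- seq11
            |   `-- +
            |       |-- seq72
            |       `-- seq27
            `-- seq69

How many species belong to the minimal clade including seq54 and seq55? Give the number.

The MRCA of seq54 and seq55 is the node subtending (((seq46,seq22),seq54),((seq70,(seq47,seq52)),(((((seq43,(seq15,seq53)),seq83),((((((seq55,seq59),seq86),seq19),seq41),seq8),seq11)),(seq72,seq27)),seq69))).
That clade contains 20 terminal taxa: seq11, seq15, seq19, seq22, seq27, seq41, seq43, seq46, seq47, seq52, seq53, seq54, seq55, seq59, seq69, seq70, seq72, seq8, seq83, seq86.

20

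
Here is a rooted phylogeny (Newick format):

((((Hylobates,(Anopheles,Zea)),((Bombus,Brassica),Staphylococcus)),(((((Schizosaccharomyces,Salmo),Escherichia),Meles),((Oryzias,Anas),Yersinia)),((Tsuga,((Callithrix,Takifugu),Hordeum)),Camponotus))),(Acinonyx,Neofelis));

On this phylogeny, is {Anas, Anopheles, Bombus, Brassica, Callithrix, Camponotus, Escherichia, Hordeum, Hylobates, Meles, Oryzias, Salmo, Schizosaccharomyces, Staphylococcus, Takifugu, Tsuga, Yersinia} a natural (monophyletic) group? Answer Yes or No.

The MRCA of the listed taxa subtends (((Hylobates,(Anopheles,Zea)),((Bombus,Brassica),Staphylococcus)),(((((Schizosaccharomyces,Salmo),Escherichia),Meles),((Oryzias,Anas),Yersinia)),((Tsuga,((Callithrix,Takifugu),Hordeum)),Camponotus))).
That clade also contains Zea, which is not in the proposed group, so the group is not monophyletic.

No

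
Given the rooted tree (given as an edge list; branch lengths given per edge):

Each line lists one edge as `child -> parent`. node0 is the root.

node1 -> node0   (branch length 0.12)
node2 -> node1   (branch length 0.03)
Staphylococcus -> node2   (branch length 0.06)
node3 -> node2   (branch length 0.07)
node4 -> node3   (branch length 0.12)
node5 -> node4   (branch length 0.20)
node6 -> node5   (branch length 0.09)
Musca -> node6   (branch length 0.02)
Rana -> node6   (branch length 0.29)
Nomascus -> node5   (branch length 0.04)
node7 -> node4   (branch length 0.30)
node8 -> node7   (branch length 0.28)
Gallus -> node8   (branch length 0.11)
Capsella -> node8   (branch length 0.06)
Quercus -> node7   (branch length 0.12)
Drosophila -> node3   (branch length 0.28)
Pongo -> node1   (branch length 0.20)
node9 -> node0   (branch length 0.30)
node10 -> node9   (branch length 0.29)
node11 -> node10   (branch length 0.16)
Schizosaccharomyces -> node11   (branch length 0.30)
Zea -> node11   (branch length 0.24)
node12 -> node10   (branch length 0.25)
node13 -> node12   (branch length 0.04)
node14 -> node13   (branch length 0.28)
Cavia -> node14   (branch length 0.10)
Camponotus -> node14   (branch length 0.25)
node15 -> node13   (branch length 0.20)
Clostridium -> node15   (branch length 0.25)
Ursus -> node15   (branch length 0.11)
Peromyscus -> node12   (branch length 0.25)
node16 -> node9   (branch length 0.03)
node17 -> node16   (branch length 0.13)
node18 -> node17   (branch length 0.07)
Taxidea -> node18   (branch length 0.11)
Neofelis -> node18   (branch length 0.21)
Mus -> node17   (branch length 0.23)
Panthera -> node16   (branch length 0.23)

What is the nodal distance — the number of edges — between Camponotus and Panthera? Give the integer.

The MRCA of Camponotus and Panthera is the node subtending (((Schizosaccharomyces,Zea),(((Cavia,Camponotus),(Clostridium,Ursus)),Peromyscus)),(((Taxidea,Neofelis),Mus),Panthera)).
From Camponotus up to that node: 5 branches. From Panthera up to the same node: 2 branches. Total: 5 + 2 = 7.

7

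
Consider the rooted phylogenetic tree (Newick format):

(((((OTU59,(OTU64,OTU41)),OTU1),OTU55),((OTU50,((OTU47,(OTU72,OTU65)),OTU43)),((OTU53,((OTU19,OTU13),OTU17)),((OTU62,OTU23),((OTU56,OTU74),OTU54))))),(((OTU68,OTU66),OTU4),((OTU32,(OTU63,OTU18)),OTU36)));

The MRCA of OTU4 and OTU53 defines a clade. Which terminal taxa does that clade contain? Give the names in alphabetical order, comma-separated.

Tracing OTU4: it sits inside ((OTU68,OTU66),OTU4).
Tracing OTU53: it sits inside (OTU53,((OTU19,OTU13),OTU17)).
The smallest clade enclosing both is the whole tree (their MRCA is the root), so the answer is all 26 tips in alphabetical order.

OTU1, OTU13, OTU17, OTU18, OTU19, OTU23, OTU32, OTU36, OTU4, OTU41, OTU43, OTU47, OTU50, OTU53, OTU54, OTU55, OTU56, OTU59, OTU62, OTU63, OTU64, OTU65, OTU66, OTU68, OTU72, OTU74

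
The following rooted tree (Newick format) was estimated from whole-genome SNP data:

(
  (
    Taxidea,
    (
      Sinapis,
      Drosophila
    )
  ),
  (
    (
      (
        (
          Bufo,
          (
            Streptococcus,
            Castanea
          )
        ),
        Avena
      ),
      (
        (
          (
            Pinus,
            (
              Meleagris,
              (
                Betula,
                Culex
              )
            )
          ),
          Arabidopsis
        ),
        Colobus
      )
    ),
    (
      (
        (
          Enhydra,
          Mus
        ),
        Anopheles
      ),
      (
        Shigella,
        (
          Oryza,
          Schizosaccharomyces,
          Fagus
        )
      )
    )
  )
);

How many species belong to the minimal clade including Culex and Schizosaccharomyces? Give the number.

The MRCA of Culex and Schizosaccharomyces is the node subtending ((((Bufo,(Streptococcus,Castanea)),Avena),(((Pinus,(Meleagris,(Betula,Culex))),Arabidopsis),Colobus)),(((Enhydra,Mus),Anopheles),(Shigella,(Oryza,Schizosaccharomyces,Fagus)))).
That clade contains 17 terminal taxa: Anopheles, Arabidopsis, Avena, Betula, Bufo, Castanea, Colobus, Culex, Enhydra, Fagus, Meleagris, Mus, Oryza, Pinus, Schizosaccharomyces, Shigella, Streptococcus.

17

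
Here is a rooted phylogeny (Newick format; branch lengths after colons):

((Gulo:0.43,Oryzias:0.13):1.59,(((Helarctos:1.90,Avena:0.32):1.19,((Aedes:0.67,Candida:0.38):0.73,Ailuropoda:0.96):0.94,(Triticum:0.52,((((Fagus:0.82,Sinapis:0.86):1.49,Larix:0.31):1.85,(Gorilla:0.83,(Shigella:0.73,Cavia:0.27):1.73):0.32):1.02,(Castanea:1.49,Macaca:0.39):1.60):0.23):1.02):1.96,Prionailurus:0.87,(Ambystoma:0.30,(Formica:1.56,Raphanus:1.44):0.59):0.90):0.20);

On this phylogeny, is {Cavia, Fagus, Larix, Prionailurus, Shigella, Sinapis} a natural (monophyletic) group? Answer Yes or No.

No

The MRCA of the listed taxa subtends (((Helarctos,Avena),((Aedes,Candida),Ailuropoda),(Triticum,((((Fagus,Sinapis),Larix),(Gorilla,(Shigella,Cavia))),(Castanea,Macaca)))),Prionailurus,(Ambystoma,(Formica,Raphanus))).
That clade also contains Aedes, Ailuropoda, Ambystoma, Avena, Candida, Castanea, Formica, Gorilla, Helarctos, Macaca, Raphanus, Triticum, which are not in the proposed group, so the group is not monophyletic.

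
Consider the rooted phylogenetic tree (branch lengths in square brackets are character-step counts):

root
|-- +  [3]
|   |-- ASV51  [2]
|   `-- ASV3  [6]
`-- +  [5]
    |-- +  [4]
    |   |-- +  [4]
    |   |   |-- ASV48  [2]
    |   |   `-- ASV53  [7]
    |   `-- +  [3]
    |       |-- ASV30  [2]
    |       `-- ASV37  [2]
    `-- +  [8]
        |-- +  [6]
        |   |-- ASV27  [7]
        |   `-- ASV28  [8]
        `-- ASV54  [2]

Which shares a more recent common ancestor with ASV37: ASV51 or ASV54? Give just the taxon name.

ASV54

The MRCA of ASV37 and ASV54 subtends (((ASV48,ASV53),(ASV30,ASV37)),((ASV27,ASV28),ASV54)) (7 taxa).
The MRCA of ASV37 and ASV51 is the root, subtending the entire tree (9 taxa).
The first is nested inside the second, so ASV37 shares a more recent common ancestor with ASV54.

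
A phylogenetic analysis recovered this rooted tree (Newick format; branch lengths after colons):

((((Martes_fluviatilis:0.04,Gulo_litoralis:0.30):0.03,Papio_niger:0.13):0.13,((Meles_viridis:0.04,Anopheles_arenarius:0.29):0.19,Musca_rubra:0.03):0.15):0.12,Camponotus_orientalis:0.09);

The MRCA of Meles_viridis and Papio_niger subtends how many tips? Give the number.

6

The MRCA of Meles_viridis and Papio_niger is the node subtending (((Martes_fluviatilis,Gulo_litoralis),Papio_niger),((Meles_viridis,Anopheles_arenarius),Musca_rubra)).
That clade contains 6 terminal taxa: Anopheles_arenarius, Gulo_litoralis, Martes_fluviatilis, Meles_viridis, Musca_rubra, Papio_niger.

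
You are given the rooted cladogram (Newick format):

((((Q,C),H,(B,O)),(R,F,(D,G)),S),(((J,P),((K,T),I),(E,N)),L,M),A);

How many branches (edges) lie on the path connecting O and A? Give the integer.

The MRCA of O and A is the root of the tree.
From O up to that node: 4 branches. From A up to the same node: 1 branch. Total: 4 + 1 = 5.

5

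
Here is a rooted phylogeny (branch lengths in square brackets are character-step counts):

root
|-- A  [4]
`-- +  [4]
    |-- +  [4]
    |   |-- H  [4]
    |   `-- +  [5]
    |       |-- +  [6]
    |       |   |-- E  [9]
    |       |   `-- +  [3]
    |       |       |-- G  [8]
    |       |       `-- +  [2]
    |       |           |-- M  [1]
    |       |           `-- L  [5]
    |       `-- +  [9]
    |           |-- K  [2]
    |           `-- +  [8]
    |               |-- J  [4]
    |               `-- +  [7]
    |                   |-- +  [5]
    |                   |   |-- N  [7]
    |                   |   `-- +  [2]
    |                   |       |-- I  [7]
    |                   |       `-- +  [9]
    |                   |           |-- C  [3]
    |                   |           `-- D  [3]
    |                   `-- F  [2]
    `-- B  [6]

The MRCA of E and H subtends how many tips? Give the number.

12

The MRCA of E and H is the node subtending (H,((E,(G,(M,L))),(K,(J,((N,(I,(C,D))),F))))).
That clade contains 12 terminal taxa: C, D, E, F, G, H, I, J, K, L, M, N.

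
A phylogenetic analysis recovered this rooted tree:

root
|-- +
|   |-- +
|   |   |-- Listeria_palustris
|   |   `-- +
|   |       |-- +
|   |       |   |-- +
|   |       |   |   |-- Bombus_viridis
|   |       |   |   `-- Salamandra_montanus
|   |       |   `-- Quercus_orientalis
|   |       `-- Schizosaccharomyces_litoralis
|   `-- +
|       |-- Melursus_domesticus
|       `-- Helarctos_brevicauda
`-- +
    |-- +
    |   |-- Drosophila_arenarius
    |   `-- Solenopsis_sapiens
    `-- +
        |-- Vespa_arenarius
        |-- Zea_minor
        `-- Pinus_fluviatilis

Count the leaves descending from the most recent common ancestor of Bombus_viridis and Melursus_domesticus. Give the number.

7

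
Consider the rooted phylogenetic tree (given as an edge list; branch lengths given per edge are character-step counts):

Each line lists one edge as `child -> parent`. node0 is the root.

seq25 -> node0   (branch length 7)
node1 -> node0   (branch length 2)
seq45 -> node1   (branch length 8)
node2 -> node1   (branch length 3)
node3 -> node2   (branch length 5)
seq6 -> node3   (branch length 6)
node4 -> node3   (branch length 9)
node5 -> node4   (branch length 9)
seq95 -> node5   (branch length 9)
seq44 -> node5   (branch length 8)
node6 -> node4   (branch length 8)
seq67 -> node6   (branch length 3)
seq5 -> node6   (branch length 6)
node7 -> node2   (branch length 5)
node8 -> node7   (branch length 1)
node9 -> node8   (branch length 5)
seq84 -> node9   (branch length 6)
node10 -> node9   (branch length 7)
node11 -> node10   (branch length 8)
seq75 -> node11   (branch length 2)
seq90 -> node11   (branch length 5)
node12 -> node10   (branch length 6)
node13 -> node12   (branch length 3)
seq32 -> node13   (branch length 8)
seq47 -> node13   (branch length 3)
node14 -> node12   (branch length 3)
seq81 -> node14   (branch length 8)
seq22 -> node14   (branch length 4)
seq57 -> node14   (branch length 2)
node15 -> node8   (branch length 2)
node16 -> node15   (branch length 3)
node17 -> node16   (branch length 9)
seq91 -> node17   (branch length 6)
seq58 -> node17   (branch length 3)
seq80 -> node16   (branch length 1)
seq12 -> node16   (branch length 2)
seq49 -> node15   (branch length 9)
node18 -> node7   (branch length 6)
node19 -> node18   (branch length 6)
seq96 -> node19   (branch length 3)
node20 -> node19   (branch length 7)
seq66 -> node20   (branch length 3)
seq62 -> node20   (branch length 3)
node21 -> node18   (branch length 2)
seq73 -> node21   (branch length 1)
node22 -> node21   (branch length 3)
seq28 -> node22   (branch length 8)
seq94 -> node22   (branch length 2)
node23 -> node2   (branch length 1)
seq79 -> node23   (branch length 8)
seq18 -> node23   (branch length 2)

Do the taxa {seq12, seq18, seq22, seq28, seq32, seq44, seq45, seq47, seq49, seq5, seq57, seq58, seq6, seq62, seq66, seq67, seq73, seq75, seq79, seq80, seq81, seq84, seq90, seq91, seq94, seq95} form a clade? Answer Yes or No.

The MRCA of the listed taxa subtends (seq45,((seq6,((seq95,seq44),(seq67,seq5))),(((seq84,((seq75,seq90),((seq32,seq47),(seq81,seq22,seq57)))),(((seq91,seq58),seq80,seq12),seq49)),((seq96,(seq66,seq62)),(seq73,(seq28,seq94)))),(seq79,seq18))).
That clade also contains seq96, which is not in the proposed group, so the group is not monophyletic.

No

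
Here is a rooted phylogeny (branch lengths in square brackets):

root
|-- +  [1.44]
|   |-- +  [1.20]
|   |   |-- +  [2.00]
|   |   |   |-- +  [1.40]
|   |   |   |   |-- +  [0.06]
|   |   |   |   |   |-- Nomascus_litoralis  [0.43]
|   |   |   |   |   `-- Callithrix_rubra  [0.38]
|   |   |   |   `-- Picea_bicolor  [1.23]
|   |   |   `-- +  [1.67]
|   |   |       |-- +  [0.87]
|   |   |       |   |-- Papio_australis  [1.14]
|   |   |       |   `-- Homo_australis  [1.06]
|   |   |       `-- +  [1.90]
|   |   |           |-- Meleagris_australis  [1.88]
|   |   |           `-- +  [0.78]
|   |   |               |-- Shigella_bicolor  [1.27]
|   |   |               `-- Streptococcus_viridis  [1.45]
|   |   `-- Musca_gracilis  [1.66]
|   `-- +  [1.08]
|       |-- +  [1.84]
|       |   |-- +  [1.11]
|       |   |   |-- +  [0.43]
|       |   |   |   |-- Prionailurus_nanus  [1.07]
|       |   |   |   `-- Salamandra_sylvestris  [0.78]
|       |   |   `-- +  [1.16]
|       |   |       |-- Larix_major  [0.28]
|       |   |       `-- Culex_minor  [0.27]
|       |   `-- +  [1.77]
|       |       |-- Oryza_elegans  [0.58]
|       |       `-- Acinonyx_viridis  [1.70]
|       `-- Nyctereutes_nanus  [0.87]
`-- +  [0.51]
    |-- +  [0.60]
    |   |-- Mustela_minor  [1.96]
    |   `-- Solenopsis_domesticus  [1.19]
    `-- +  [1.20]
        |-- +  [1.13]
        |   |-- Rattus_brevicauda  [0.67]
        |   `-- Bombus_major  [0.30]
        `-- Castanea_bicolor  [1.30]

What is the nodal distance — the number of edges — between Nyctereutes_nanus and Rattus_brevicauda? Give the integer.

7

The MRCA of Nyctereutes_nanus and Rattus_brevicauda is the root of the tree.
From Nyctereutes_nanus up to that node: 3 branches. From Rattus_brevicauda up to the same node: 4 branches. Total: 3 + 4 = 7.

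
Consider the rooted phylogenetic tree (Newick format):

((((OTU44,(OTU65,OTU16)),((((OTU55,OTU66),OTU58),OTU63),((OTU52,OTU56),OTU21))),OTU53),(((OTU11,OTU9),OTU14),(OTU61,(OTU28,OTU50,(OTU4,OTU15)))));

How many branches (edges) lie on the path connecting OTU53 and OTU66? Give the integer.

The MRCA of OTU53 and OTU66 is the node subtending (((OTU44,(OTU65,OTU16)),((((OTU55,OTU66),OTU58),OTU63),((OTU52,OTU56),OTU21))),OTU53).
From OTU53 up to that node: 1 branch. From OTU66 up to the same node: 6 branches. Total: 1 + 6 = 7.

7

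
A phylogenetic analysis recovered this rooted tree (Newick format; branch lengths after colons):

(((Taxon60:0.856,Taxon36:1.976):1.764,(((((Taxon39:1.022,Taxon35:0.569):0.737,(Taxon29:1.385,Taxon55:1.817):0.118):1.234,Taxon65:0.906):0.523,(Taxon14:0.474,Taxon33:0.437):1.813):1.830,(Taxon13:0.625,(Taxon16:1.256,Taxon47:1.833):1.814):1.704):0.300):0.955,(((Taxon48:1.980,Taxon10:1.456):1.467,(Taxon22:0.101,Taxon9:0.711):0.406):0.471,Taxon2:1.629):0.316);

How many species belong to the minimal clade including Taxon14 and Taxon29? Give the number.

7

The MRCA of Taxon14 and Taxon29 is the node subtending ((((Taxon39,Taxon35),(Taxon29,Taxon55)),Taxon65),(Taxon14,Taxon33)).
That clade contains 7 terminal taxa: Taxon14, Taxon29, Taxon33, Taxon35, Taxon39, Taxon55, Taxon65.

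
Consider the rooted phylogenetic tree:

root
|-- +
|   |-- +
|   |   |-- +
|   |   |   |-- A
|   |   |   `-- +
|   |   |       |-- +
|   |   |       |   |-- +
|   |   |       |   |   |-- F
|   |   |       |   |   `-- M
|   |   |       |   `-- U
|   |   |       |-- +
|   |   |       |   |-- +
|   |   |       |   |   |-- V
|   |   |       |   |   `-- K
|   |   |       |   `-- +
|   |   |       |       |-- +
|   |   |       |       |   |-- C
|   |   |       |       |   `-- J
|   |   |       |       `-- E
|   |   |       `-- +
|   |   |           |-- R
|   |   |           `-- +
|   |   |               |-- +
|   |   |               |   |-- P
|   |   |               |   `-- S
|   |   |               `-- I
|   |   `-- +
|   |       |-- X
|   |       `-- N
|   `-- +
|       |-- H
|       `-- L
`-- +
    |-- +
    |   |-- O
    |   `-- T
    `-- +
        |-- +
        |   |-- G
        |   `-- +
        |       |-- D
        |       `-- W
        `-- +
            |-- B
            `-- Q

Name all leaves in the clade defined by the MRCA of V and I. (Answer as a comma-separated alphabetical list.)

C, E, F, I, J, K, M, P, R, S, U, V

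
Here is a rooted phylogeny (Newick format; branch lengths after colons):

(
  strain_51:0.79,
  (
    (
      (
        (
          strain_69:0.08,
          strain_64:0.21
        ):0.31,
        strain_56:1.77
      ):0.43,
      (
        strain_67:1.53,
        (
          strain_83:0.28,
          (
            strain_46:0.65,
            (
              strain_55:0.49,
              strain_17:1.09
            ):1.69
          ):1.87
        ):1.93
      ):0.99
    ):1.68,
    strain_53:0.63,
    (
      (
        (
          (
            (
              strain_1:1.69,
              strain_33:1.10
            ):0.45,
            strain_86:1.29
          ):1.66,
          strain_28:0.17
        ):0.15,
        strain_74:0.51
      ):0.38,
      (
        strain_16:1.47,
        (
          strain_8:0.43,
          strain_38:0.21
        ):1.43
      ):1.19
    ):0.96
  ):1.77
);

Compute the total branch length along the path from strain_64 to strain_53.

3.26

The path runs strain_64 → … → MRCA → … → strain_53; the MRCA is the node subtending ((((strain_69,strain_64),strain_56),(strain_67,(strain_83,(strain_46,(strain_55,strain_17))))),strain_53,(((((strain_1,strain_33),strain_86),strain_28),strain_74),(strain_16,(strain_8,strain_38)))).
Branch lengths along that path: 0.21 + 0.31 + 0.43 + 1.68 + 0.63 = 3.26.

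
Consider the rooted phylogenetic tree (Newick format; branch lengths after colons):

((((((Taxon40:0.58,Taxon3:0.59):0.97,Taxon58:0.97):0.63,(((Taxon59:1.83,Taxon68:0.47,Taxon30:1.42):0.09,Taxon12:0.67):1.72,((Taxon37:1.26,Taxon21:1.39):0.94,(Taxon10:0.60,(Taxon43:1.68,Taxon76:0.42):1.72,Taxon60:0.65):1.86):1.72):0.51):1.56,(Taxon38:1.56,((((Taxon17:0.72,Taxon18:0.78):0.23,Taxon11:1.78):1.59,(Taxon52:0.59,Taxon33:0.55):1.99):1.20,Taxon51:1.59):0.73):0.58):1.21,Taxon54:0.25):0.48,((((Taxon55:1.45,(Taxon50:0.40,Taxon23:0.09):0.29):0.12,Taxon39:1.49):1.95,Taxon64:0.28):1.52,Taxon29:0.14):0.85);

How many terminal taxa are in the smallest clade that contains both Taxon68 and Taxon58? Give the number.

13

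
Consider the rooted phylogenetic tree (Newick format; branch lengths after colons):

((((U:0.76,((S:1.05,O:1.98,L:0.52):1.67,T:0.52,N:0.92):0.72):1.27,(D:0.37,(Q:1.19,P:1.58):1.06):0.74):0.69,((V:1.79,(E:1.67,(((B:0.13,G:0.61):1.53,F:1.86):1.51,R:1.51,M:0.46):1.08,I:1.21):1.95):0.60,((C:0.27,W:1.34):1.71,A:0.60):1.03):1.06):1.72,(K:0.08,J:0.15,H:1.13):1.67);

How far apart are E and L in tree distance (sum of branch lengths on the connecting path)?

The path runs E → … → MRCA → … → L; the MRCA is the node subtending (((U,((S,O,L),T,N)),(D,(Q,P))),((V,(E,(((B,G),F),R,M),I)),((C,W),A))).
Branch lengths along that path: 1.67 + 1.95 + 0.60 + 1.06 + 0.69 + 1.27 + 0.72 + 1.67 + 0.52 = 10.15.

10.15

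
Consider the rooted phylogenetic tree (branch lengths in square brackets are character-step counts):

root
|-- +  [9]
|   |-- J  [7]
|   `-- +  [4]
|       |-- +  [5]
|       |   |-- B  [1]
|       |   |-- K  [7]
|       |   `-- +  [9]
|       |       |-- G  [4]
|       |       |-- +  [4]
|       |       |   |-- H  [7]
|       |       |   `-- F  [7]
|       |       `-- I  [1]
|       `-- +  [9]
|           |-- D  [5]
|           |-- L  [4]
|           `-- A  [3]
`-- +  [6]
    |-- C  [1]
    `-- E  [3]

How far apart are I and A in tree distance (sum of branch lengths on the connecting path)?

The path runs I → … → MRCA → … → A; the MRCA is the node subtending ((B,K,(G,(H,F),I)),(D,L,A)).
Branch lengths along that path: 1 + 9 + 5 + 9 + 3 = 27.

27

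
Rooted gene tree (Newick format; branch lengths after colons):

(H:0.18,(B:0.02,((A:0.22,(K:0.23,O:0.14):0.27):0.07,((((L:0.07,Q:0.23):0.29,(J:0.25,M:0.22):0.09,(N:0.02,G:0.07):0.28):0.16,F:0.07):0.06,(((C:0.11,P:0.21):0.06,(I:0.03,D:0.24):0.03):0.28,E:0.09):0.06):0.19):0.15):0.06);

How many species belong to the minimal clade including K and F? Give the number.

The MRCA of K and F is the node subtending ((A,(K,O)),((((L,Q),(J,M),(N,G)),F),(((C,P),(I,D)),E))).
That clade contains 15 terminal taxa: A, C, D, E, F, G, I, J, K, L, M, N, O, P, Q.

15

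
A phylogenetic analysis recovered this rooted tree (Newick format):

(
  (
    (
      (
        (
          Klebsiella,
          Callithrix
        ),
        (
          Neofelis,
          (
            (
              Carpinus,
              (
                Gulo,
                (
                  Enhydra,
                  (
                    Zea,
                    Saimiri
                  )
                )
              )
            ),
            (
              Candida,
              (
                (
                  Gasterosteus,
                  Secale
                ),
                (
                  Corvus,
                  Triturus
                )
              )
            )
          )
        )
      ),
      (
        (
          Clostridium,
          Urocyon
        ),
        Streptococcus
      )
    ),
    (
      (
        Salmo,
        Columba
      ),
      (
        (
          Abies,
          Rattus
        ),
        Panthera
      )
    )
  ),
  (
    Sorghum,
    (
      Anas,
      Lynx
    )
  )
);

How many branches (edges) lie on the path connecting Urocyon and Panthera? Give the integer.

7

The MRCA of Urocyon and Panthera is the node subtending ((((Klebsiella,Callithrix),(Neofelis,((Carpinus,(Gulo,(Enhydra,(Zea,Saimiri)))),(Candida,((Gasterosteus,Secale),(Corvus,Triturus)))))),((Clostridium,Urocyon),Streptococcus)),((Salmo,Columba),((Abies,Rattus),Panthera))).
From Urocyon up to that node: 4 branches. From Panthera up to the same node: 3 branches. Total: 4 + 3 = 7.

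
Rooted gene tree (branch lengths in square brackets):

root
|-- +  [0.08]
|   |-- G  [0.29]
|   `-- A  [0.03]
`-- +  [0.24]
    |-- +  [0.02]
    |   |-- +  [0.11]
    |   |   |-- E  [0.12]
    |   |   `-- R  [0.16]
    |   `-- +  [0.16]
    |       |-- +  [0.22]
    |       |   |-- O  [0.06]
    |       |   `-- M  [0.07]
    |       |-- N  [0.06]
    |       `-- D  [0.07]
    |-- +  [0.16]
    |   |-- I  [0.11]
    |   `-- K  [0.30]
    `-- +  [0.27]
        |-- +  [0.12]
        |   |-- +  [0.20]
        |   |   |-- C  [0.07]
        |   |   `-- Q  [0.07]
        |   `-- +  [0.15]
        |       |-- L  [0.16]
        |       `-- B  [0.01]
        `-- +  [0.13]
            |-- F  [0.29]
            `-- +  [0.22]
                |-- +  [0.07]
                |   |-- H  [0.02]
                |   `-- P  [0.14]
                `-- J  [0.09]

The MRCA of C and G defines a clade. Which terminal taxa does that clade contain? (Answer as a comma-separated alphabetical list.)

A, B, C, D, E, F, G, H, I, J, K, L, M, N, O, P, Q, R

Tracing C: it sits inside (C,Q).
Tracing G: it sits inside (G,A).
The smallest clade enclosing both is the whole tree (their MRCA is the root), so the answer is all 18 tips in alphabetical order.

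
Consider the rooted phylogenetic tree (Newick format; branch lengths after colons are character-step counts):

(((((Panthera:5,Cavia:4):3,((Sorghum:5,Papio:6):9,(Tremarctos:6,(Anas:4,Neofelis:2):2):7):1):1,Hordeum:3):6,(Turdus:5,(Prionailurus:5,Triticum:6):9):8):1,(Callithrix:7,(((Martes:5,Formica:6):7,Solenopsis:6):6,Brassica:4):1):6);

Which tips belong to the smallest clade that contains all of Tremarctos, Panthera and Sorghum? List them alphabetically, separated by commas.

Anas, Cavia, Neofelis, Panthera, Papio, Sorghum, Tremarctos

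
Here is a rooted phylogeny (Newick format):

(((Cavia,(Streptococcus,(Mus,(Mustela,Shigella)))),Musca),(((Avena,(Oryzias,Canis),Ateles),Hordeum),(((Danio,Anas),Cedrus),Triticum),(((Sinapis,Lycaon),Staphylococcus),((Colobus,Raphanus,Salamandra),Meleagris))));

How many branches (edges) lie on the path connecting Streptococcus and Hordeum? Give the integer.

The MRCA of Streptococcus and Hordeum is the root of the tree.
From Streptococcus up to that node: 4 branches. From Hordeum up to the same node: 3 branches. Total: 4 + 3 = 7.

7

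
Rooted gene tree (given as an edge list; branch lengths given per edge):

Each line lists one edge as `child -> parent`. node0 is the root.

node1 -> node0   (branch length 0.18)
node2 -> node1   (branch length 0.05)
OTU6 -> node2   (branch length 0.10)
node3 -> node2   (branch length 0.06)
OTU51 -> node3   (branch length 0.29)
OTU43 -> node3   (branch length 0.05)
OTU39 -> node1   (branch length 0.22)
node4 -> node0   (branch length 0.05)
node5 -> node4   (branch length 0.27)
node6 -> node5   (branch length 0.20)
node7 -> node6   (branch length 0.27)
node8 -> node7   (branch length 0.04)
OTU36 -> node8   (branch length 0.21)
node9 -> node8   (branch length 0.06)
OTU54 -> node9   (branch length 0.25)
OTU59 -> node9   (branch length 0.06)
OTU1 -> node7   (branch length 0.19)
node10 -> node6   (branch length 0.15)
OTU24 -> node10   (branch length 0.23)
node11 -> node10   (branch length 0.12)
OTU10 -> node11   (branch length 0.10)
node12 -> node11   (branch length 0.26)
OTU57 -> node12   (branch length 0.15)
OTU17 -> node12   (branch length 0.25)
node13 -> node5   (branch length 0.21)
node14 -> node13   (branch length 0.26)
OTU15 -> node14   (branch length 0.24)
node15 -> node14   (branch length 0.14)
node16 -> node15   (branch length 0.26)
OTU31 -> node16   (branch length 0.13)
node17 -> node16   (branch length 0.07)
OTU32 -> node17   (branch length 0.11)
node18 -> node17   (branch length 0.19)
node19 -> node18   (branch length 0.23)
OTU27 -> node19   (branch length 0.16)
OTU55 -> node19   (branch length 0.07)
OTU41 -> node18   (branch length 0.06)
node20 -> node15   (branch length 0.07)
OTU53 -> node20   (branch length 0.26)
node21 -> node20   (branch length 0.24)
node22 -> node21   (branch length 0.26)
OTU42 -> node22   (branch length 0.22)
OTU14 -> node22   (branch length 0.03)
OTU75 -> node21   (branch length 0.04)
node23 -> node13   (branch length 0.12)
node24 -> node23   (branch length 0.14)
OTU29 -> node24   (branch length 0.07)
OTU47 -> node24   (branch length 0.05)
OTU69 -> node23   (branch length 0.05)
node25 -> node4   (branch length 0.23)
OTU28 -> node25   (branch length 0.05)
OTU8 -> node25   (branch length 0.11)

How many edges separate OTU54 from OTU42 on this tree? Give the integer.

12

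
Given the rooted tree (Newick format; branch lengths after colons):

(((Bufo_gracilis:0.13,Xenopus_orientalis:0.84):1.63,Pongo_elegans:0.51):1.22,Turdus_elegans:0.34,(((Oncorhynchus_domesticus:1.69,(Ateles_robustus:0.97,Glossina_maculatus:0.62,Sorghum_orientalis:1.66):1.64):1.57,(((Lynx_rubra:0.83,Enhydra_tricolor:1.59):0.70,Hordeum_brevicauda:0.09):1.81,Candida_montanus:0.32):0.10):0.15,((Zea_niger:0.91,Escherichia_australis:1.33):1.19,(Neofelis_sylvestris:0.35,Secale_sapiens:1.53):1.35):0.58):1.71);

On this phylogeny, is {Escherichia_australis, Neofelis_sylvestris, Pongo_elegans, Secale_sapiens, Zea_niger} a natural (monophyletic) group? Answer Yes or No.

The MRCA of the listed taxa is the root, so the smallest clade containing them is the whole tree.
That clade also contains Ateles_robustus, Bufo_gracilis, Candida_montanus, Enhydra_tricolor, Glossina_maculatus, Hordeum_brevicauda, Lynx_rubra, Oncorhynchus_domesticus, Sorghum_orientalis, Turdus_elegans, Xenopus_orientalis, which are not in the proposed group, so the group is not monophyletic.

No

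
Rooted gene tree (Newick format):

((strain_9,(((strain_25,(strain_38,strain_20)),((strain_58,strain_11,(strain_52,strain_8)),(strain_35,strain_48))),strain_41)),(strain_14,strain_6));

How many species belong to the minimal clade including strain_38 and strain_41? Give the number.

10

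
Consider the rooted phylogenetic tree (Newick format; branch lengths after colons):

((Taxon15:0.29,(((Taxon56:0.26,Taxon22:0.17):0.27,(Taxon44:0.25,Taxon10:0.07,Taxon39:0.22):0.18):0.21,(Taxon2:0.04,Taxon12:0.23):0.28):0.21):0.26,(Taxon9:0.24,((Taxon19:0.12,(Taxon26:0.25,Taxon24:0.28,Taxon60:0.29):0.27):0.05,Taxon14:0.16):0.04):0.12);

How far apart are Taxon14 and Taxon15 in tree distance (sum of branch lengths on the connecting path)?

The path runs Taxon14 → … → MRCA → … → Taxon15; the MRCA is the root of the tree.
Branch lengths along that path: 0.16 + 0.04 + 0.12 + 0.26 + 0.29 = 0.87.

0.87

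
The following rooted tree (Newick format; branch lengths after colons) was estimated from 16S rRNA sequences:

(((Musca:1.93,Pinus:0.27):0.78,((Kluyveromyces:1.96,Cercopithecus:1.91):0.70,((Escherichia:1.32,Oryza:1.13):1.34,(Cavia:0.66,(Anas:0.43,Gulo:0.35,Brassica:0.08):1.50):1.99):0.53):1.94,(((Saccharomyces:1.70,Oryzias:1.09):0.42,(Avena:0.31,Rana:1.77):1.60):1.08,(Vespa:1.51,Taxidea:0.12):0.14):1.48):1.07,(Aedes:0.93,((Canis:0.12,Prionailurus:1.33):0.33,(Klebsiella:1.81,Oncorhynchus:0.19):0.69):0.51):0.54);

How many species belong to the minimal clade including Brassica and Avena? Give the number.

The MRCA of Brassica and Avena is the node subtending ((Musca,Pinus),((Kluyveromyces,Cercopithecus),((Escherichia,Oryza),(Cavia,(Anas,Gulo,Brassica)))),(((Saccharomyces,Oryzias),(Avena,Rana)),(Vespa,Taxidea))).
That clade contains 16 terminal taxa: Anas, Avena, Brassica, Cavia, Cercopithecus, Escherichia, Gulo, Kluyveromyces, Musca, Oryza, Oryzias, Pinus, Rana, Saccharomyces, Taxidea, Vespa.

16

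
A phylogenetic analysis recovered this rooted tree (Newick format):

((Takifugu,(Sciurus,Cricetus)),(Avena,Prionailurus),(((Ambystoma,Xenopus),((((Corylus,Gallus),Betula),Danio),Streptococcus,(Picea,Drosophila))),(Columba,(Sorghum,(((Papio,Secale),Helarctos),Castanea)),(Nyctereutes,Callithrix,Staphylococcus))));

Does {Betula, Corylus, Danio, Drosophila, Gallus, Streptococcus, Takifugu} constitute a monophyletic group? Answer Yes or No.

The MRCA of the listed taxa is the root, so the smallest clade containing them is the whole tree.
That clade also contains Ambystoma, Avena, Callithrix, Castanea, Columba, Cricetus, Helarctos, Nyctereutes, Papio, Picea, Prionailurus, Sciurus, Secale, Sorghum, Staphylococcus, Xenopus, which are not in the proposed group, so the group is not monophyletic.

No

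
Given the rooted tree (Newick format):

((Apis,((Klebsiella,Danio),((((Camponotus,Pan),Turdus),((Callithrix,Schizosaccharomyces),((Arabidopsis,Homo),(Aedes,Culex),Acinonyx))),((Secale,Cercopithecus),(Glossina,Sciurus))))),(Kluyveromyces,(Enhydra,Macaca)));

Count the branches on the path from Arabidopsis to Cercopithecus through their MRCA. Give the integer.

8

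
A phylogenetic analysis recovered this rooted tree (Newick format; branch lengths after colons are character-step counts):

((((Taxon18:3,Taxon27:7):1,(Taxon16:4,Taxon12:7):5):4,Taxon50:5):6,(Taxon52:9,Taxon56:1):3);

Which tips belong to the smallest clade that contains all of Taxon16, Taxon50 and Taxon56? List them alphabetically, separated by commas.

Tracing Taxon16: it sits inside (Taxon16,Taxon12).
Tracing Taxon50: it sits inside (((Taxon18,Taxon27),(Taxon16,Taxon12)),Taxon50).
Tracing Taxon56: it sits inside (Taxon52,Taxon56).
The smallest clade enclosing all 3 is the whole tree (their MRCA is the root), so the answer is all 7 tips in alphabetical order.

Taxon12, Taxon16, Taxon18, Taxon27, Taxon50, Taxon52, Taxon56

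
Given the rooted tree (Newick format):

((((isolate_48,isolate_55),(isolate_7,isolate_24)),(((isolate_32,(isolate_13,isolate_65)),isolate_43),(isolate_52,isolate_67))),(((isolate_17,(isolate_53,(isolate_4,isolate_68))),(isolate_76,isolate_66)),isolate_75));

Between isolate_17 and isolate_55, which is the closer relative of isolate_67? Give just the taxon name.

The MRCA of isolate_67 and isolate_55 subtends (((isolate_48,isolate_55),(isolate_7,isolate_24)),(((isolate_32,(isolate_13,isolate_65)),isolate_43),(isolate_52,isolate_67))) (10 taxa).
The MRCA of isolate_67 and isolate_17 is the root, subtending the entire tree (17 taxa).
The first is nested inside the second, so isolate_67 shares a more recent common ancestor with isolate_55.

isolate_55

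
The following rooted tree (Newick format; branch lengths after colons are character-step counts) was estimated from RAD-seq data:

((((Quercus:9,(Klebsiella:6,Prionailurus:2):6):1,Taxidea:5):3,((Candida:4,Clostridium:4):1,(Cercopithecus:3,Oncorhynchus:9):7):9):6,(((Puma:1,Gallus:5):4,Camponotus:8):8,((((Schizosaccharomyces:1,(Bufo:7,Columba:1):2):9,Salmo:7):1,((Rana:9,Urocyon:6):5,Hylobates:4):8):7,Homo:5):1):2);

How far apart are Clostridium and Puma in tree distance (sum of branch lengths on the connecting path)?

The path runs Clostridium → … → MRCA → … → Puma; the MRCA is the root of the tree.
Branch lengths along that path: 4 + 1 + 9 + 6 + 2 + 8 + 4 + 1 = 35.

35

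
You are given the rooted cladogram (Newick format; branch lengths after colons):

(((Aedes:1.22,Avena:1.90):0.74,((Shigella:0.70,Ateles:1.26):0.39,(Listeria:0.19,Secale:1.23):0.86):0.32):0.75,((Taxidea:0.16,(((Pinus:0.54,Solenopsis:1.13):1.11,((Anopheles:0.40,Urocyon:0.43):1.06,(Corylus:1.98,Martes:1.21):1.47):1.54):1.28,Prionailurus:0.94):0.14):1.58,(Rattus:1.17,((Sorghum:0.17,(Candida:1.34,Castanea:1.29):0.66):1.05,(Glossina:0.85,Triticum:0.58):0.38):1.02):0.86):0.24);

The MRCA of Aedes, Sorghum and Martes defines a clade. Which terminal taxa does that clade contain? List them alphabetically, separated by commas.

Aedes, Anopheles, Ateles, Avena, Candida, Castanea, Corylus, Glossina, Listeria, Martes, Pinus, Prionailurus, Rattus, Secale, Shigella, Solenopsis, Sorghum, Taxidea, Triticum, Urocyon

Tracing Aedes: it sits inside (Aedes,Avena).
Tracing Sorghum: it sits inside (Sorghum,(Candida,Castanea)).
Tracing Martes: it sits inside (Corylus,Martes).
The smallest clade enclosing all 3 is the whole tree (their MRCA is the root), so the answer is all 20 tips in alphabetical order.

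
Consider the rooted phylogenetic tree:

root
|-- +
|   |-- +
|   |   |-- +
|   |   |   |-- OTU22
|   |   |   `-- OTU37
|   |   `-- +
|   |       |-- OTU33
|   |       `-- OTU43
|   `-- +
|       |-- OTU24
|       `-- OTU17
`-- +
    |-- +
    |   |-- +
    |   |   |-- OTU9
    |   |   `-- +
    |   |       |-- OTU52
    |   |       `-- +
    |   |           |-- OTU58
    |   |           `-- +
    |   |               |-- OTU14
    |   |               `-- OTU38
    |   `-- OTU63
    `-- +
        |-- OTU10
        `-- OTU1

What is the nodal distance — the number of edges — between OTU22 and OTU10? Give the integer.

7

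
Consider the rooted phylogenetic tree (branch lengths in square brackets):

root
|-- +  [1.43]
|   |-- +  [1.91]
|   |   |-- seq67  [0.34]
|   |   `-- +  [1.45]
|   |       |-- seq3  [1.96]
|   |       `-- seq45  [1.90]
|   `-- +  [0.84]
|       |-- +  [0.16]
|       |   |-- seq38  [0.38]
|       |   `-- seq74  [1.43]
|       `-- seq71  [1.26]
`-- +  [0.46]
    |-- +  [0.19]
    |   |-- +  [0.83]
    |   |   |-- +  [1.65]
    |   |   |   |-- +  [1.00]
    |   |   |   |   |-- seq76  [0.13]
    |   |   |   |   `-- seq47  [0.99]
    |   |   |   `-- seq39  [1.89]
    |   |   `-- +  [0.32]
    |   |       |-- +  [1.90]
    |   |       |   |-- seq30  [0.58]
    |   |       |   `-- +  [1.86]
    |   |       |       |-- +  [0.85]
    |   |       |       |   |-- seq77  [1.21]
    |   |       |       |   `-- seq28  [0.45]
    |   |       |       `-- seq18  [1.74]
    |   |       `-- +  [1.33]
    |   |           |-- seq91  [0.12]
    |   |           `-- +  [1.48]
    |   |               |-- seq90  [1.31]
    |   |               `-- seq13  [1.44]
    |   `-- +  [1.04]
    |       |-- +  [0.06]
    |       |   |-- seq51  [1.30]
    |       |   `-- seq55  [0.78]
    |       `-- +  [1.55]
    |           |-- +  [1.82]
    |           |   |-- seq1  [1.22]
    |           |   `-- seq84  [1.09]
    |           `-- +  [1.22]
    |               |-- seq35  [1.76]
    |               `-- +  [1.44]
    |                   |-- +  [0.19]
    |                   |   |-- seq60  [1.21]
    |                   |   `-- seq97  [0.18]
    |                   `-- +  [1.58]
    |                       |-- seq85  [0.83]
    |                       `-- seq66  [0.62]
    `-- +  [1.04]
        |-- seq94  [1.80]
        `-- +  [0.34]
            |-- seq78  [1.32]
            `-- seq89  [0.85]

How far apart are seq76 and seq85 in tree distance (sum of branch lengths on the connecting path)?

11.27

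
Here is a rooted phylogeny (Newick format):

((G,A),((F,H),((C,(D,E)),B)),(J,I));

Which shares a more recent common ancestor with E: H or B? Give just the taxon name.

B

The MRCA of E and B subtends ((C,(D,E)),B) (4 taxa).
The MRCA of E and H subtends ((F,H),((C,(D,E)),B)) (6 taxa).
The first is nested inside the second, so E shares a more recent common ancestor with B.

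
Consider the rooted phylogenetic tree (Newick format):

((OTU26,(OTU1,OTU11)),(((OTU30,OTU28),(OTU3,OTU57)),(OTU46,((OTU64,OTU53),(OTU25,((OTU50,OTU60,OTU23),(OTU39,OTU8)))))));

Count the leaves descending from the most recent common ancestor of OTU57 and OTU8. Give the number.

13

The MRCA of OTU57 and OTU8 is the node subtending (((OTU30,OTU28),(OTU3,OTU57)),(OTU46,((OTU64,OTU53),(OTU25,((OTU50,OTU60,OTU23),(OTU39,OTU8)))))).
That clade contains 13 terminal taxa: OTU23, OTU25, OTU28, OTU3, OTU30, OTU39, OTU46, OTU50, OTU53, OTU57, OTU60, OTU64, OTU8.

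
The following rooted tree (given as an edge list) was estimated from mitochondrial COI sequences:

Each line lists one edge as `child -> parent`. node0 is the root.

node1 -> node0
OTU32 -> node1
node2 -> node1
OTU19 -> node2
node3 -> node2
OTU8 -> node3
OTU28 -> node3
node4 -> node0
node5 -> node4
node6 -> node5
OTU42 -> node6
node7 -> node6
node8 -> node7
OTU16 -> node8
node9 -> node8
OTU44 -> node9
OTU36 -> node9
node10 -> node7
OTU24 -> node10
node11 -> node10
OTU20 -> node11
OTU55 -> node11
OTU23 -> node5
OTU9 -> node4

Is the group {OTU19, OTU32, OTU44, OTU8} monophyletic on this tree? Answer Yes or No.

The MRCA of the listed taxa is the root, so the smallest clade containing them is the whole tree.
That clade also contains OTU16, OTU20, OTU23, OTU24, OTU28, OTU36, OTU42, OTU55, OTU9, which are not in the proposed group, so the group is not monophyletic.

No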